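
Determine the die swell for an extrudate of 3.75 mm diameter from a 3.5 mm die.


Die swell ratio = D_extrudate / D_die
= 3.75 / 3.5
= 1.071

Die swell = 1.071


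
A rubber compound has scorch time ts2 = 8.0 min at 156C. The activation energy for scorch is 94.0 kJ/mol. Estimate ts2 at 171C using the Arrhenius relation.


Convert temperatures: T1 = 156 + 273.15 = 429.15 K, T2 = 171 + 273.15 = 444.15 K
ts2_new = 8.0 * exp(94000 / 8.314 * (1/444.15 - 1/429.15))
1/T2 - 1/T1 = -7.8696e-05
ts2_new = 3.29 min

3.29 min


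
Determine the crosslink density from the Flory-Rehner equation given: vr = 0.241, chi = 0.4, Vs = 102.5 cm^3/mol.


ln(1 - vr) = ln(1 - 0.241) = -0.2758
Numerator = -((-0.2758) + 0.241 + 0.4 * 0.241^2) = 0.0115
Denominator = 102.5 * (0.241^(1/3) - 0.241/2) = 51.4354
nu = 0.0115 / 51.4354 = 2.2399e-04 mol/cm^3

2.2399e-04 mol/cm^3


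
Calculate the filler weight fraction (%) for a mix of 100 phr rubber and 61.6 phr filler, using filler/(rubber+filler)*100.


Filler % = filler / (rubber + filler) * 100
= 61.6 / (100 + 61.6) * 100
= 61.6 / 161.6 * 100
= 38.12%

38.12%


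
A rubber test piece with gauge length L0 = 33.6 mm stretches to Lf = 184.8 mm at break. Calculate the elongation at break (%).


Elongation = (Lf - L0) / L0 * 100
= (184.8 - 33.6) / 33.6 * 100
= 151.2 / 33.6 * 100
= 450.0%

450.0%


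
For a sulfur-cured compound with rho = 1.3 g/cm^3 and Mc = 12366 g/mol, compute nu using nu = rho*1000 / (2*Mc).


nu = rho * 1000 / (2 * Mc)
nu = 1.3 * 1000 / (2 * 12366)
nu = 1300.0 / 24732
nu = 0.0526 mol/L

0.0526 mol/L


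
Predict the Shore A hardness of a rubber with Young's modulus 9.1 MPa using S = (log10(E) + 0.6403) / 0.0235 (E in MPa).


log10(E) = 0.0235*S - 0.6403  =>  S = (log10(E) + 0.6403) / 0.0235
log10(9.1) = 0.959041
S = (0.959041 + 0.6403) / 0.0235 = 1.599341 / 0.0235
S = 68.1

Shore A = 68.1


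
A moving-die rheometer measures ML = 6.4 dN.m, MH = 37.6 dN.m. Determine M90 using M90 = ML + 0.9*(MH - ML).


M90 = ML + 0.9 * (MH - ML)
M90 = 6.4 + 0.9 * (37.6 - 6.4)
M90 = 6.4 + 0.9 * 31.2
M90 = 34.48 dN.m

34.48 dN.m


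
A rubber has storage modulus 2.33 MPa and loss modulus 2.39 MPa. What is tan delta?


tan delta = E'' / E'
= 2.39 / 2.33
= 1.0258

tan delta = 1.0258


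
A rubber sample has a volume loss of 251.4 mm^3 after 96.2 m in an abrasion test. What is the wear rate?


Rate = volume_loss / distance
= 251.4 / 96.2
= 2.613 mm^3/m

2.613 mm^3/m


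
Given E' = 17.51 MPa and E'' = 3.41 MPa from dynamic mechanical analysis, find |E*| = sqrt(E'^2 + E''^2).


|E*| = sqrt(E'^2 + E''^2)
= sqrt(17.51^2 + 3.41^2)
= sqrt(306.6001 + 11.6281)
= 17.839 MPa

17.839 MPa


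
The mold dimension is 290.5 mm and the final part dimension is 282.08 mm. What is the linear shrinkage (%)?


Shrinkage = (mold - part) / mold * 100
= (290.5 - 282.08) / 290.5 * 100
= 8.42 / 290.5 * 100
= 2.9%

2.9%


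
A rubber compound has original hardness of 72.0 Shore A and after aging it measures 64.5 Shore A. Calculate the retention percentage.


Retention = aged / original * 100
= 64.5 / 72.0 * 100
= 89.6%

89.6%


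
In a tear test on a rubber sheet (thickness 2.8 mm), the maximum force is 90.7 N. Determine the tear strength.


Tear strength = force / thickness
= 90.7 / 2.8
= 32.39 N/mm

32.39 N/mm


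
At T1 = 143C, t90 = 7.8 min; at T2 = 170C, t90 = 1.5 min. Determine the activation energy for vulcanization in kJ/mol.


T1 = 416.15 K, T2 = 443.15 K
1/T1 - 1/T2 = 1.4641e-04
ln(t1/t2) = ln(7.8/1.5) = 1.6487
Ea = 8.314 * 1.6487 / 1.4641e-04 = 93621.9425 J/mol
Ea = 93.62 kJ/mol

93.62 kJ/mol


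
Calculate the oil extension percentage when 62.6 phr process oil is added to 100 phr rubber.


Oil % = oil / (100 + oil) * 100
= 62.6 / (100 + 62.6) * 100
= 62.6 / 162.6 * 100
= 38.5%

38.5%


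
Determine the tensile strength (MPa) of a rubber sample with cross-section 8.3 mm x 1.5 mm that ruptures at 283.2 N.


Area = width * thickness = 8.3 * 1.5 = 12.45 mm^2
TS = force / area = 283.2 / 12.45 = 22.75 MPa

22.75 MPa


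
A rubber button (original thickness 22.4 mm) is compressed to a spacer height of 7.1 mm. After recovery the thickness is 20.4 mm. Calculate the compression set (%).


CS = (t0 - recovered) / (t0 - ts) * 100
= (22.4 - 20.4) / (22.4 - 7.1) * 100
= 2.0 / 15.3 * 100
= 13.1%

13.1%


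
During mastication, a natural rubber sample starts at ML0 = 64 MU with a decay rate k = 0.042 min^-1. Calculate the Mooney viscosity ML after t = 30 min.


ML = ML0 * exp(-k * t)
ML = 64 * exp(-0.042 * 30)
ML = 64 * 0.2837
ML = 18.15 MU

18.15 MU


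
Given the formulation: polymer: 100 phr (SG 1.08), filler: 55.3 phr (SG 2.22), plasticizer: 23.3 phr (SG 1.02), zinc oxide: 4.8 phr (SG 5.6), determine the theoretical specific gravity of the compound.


Sum of weights = 183.4
Volume contributions:
  polymer: 100/1.08 = 92.5926
  filler: 55.3/2.22 = 24.9099
  plasticizer: 23.3/1.02 = 22.8431
  zinc oxide: 4.8/5.6 = 0.8571
Sum of volumes = 141.2028
SG = 183.4 / 141.2028 = 1.299

SG = 1.299


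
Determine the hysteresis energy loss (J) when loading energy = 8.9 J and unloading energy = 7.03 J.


Hysteresis loss = loading - unloading
= 8.9 - 7.03
= 1.87 J

1.87 J


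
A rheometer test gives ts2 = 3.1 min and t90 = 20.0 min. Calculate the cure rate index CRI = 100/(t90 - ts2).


CRI = 100 / (t90 - ts2)
= 100 / (20.0 - 3.1)
= 100 / 16.9
= 5.92 min^-1

5.92 min^-1


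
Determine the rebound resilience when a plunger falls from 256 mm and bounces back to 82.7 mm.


Resilience = h_rebound / h_drop * 100
= 82.7 / 256 * 100
= 32.3%

32.3%


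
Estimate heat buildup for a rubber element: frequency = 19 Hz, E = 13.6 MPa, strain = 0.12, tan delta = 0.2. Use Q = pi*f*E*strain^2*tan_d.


Q = pi * f * E * strain^2 * tan_d
= pi * 19 * 13.6 * 0.12^2 * 0.2
= pi * 19 * 13.6 * 0.0144 * 0.2
= 2.3379

Q = 2.3379


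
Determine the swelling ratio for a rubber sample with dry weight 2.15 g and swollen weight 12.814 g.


Q = W_swollen / W_dry
Q = 12.814 / 2.15
Q = 5.96

Q = 5.96


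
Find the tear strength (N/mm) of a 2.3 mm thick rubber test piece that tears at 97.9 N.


Tear strength = force / thickness
= 97.9 / 2.3
= 42.57 N/mm

42.57 N/mm


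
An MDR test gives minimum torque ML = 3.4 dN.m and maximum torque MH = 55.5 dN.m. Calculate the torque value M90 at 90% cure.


M90 = ML + 0.9 * (MH - ML)
M90 = 3.4 + 0.9 * (55.5 - 3.4)
M90 = 3.4 + 0.9 * 52.1
M90 = 50.29 dN.m

50.29 dN.m


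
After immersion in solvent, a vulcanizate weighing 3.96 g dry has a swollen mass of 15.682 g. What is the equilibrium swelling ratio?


Q = W_swollen / W_dry
Q = 15.682 / 3.96
Q = 3.96

Q = 3.96


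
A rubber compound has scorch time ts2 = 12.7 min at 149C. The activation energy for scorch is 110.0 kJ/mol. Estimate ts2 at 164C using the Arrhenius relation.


Convert temperatures: T1 = 149 + 273.15 = 422.15 K, T2 = 164 + 273.15 = 437.15 K
ts2_new = 12.7 * exp(110000 / 8.314 * (1/437.15 - 1/422.15))
1/T2 - 1/T1 = -8.1282e-05
ts2_new = 4.33 min

4.33 min


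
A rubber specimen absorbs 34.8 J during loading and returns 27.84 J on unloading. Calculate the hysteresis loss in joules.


Hysteresis loss = loading - unloading
= 34.8 - 27.84
= 6.96 J

6.96 J


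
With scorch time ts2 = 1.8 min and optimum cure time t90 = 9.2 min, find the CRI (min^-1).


CRI = 100 / (t90 - ts2)
= 100 / (9.2 - 1.8)
= 100 / 7.4
= 13.51 min^-1

13.51 min^-1


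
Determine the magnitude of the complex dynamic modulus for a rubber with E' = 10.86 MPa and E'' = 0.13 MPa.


|E*| = sqrt(E'^2 + E''^2)
= sqrt(10.86^2 + 0.13^2)
= sqrt(117.9396 + 0.0169)
= 10.861 MPa

10.861 MPa


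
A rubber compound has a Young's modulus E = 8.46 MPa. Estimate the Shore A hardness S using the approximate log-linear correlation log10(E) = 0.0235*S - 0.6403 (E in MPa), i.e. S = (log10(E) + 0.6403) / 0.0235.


log10(E) = 0.0235*S - 0.6403  =>  S = (log10(E) + 0.6403) / 0.0235
log10(8.46) = 0.927370
S = (0.927370 + 0.6403) / 0.0235 = 1.567670 / 0.0235
S = 66.7

Shore A = 66.7


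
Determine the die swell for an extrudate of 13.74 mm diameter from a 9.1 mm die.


Die swell ratio = D_extrudate / D_die
= 13.74 / 9.1
= 1.51

Die swell = 1.51


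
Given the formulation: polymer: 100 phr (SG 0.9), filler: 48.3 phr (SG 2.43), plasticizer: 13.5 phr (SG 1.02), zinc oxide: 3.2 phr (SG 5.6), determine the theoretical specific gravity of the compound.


Sum of weights = 165.0
Volume contributions:
  polymer: 100/0.9 = 111.1111
  filler: 48.3/2.43 = 19.8765
  plasticizer: 13.5/1.02 = 13.2353
  zinc oxide: 3.2/5.6 = 0.5714
Sum of volumes = 144.7944
SG = 165.0 / 144.7944 = 1.14

SG = 1.14


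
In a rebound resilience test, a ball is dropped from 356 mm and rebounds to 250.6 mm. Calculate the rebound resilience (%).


Resilience = h_rebound / h_drop * 100
= 250.6 / 356 * 100
= 70.4%

70.4%


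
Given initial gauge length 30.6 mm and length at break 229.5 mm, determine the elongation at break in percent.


Elongation = (Lf - L0) / L0 * 100
= (229.5 - 30.6) / 30.6 * 100
= 198.9 / 30.6 * 100
= 650.0%

650.0%


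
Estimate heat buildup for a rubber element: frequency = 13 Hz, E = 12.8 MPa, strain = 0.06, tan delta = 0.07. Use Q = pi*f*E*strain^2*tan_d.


Q = pi * f * E * strain^2 * tan_d
= pi * 13 * 12.8 * 0.06^2 * 0.07
= pi * 13 * 12.8 * 0.0036 * 0.07
= 0.1317

Q = 0.1317


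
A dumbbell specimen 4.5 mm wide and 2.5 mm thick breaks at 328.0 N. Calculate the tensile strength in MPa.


Area = width * thickness = 4.5 * 2.5 = 11.25 mm^2
TS = force / area = 328.0 / 11.25 = 29.16 MPa

29.16 MPa


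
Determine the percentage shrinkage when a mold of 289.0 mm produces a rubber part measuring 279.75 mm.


Shrinkage = (mold - part) / mold * 100
= (289.0 - 279.75) / 289.0 * 100
= 9.25 / 289.0 * 100
= 3.2%

3.2%


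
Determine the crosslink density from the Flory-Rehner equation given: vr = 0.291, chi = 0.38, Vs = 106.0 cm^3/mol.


ln(1 - vr) = ln(1 - 0.291) = -0.3439
Numerator = -((-0.3439) + 0.291 + 0.38 * 0.291^2) = 0.0207
Denominator = 106.0 * (0.291^(1/3) - 0.291/2) = 54.8201
nu = 0.0207 / 54.8201 = 3.7798e-04 mol/cm^3

3.7798e-04 mol/cm^3


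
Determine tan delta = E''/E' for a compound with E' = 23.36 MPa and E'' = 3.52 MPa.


tan delta = E'' / E'
= 3.52 / 23.36
= 0.1507

tan delta = 0.1507


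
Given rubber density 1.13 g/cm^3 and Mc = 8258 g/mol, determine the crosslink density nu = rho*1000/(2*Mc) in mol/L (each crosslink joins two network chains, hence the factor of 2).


nu = rho * 1000 / (2 * Mc)
nu = 1.13 * 1000 / (2 * 8258)
nu = 1130.0 / 16516
nu = 0.0684 mol/L

0.0684 mol/L


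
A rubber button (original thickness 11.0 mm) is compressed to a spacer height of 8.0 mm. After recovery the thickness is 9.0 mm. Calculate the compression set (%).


CS = (t0 - recovered) / (t0 - ts) * 100
= (11.0 - 9.0) / (11.0 - 8.0) * 100
= 2.0 / 3.0 * 100
= 66.7%

66.7%


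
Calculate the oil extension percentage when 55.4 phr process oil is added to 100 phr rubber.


Oil % = oil / (100 + oil) * 100
= 55.4 / (100 + 55.4) * 100
= 55.4 / 155.4 * 100
= 35.65%

35.65%


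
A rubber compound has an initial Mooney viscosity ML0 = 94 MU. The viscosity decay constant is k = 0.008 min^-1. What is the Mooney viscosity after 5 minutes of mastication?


ML = ML0 * exp(-k * t)
ML = 94 * exp(-0.008 * 5)
ML = 94 * 0.9608
ML = 90.31 MU

90.31 MU


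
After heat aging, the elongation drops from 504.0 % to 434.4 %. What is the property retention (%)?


Retention = aged / original * 100
= 434.4 / 504.0 * 100
= 86.2%

86.2%


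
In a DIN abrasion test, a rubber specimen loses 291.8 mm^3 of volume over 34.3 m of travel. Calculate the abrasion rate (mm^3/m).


Rate = volume_loss / distance
= 291.8 / 34.3
= 8.507 mm^3/m

8.507 mm^3/m


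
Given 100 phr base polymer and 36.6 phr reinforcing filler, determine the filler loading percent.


Filler % = filler / (rubber + filler) * 100
= 36.6 / (100 + 36.6) * 100
= 36.6 / 136.6 * 100
= 26.79%

26.79%


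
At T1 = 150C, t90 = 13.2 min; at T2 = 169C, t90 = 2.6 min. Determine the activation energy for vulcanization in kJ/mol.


T1 = 423.15 K, T2 = 442.15 K
1/T1 - 1/T2 = 1.0155e-04
ln(t1/t2) = ln(13.2/2.6) = 1.6247
Ea = 8.314 * 1.6247 / 1.0155e-04 = 133013.2833 J/mol
Ea = 133.01 kJ/mol

133.01 kJ/mol


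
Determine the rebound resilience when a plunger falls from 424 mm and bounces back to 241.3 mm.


Resilience = h_rebound / h_drop * 100
= 241.3 / 424 * 100
= 56.9%

56.9%


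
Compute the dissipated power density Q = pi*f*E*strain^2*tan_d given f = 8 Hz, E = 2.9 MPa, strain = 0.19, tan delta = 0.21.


Q = pi * f * E * strain^2 * tan_d
= pi * 8 * 2.9 * 0.19^2 * 0.21
= pi * 8 * 2.9 * 0.0361 * 0.21
= 0.5525

Q = 0.5525


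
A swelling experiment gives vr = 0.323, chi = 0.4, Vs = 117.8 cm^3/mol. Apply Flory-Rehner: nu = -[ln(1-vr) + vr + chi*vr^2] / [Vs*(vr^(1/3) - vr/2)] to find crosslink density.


ln(1 - vr) = ln(1 - 0.323) = -0.3901
Numerator = -((-0.3901) + 0.323 + 0.4 * 0.323^2) = 0.0254
Denominator = 117.8 * (0.323^(1/3) - 0.323/2) = 61.8004
nu = 0.0254 / 61.8004 = 4.1023e-04 mol/cm^3

4.1023e-04 mol/cm^3


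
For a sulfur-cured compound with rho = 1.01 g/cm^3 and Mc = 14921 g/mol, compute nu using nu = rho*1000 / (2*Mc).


nu = rho * 1000 / (2 * Mc)
nu = 1.01 * 1000 / (2 * 14921)
nu = 1010.0 / 29842
nu = 0.0338 mol/L

0.0338 mol/L


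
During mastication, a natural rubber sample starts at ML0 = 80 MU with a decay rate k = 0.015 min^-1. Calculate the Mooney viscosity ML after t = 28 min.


ML = ML0 * exp(-k * t)
ML = 80 * exp(-0.015 * 28)
ML = 80 * 0.6570
ML = 52.56 MU

52.56 MU


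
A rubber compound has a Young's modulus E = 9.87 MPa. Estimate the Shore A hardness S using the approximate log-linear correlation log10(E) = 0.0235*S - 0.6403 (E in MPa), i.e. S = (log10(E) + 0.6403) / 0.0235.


log10(E) = 0.0235*S - 0.6403  =>  S = (log10(E) + 0.6403) / 0.0235
log10(9.87) = 0.994317
S = (0.994317 + 0.6403) / 0.0235 = 1.634617 / 0.0235
S = 69.6

Shore A = 69.6


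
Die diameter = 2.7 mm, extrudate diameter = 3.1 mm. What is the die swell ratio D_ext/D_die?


Die swell ratio = D_extrudate / D_die
= 3.1 / 2.7
= 1.148

Die swell = 1.148


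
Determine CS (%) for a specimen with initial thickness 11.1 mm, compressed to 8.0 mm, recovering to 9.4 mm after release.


CS = (t0 - recovered) / (t0 - ts) * 100
= (11.1 - 9.4) / (11.1 - 8.0) * 100
= 1.7 / 3.1 * 100
= 54.8%

54.8%


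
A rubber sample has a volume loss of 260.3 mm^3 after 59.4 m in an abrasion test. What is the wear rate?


Rate = volume_loss / distance
= 260.3 / 59.4
= 4.382 mm^3/m

4.382 mm^3/m


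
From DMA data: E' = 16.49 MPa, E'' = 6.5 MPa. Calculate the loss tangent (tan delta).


tan delta = E'' / E'
= 6.5 / 16.49
= 0.3942

tan delta = 0.3942


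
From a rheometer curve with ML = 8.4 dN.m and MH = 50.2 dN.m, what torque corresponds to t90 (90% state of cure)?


M90 = ML + 0.9 * (MH - ML)
M90 = 8.4 + 0.9 * (50.2 - 8.4)
M90 = 8.4 + 0.9 * 41.8
M90 = 46.02 dN.m

46.02 dN.m


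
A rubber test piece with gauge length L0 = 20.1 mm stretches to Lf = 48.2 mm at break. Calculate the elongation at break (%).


Elongation = (Lf - L0) / L0 * 100
= (48.2 - 20.1) / 20.1 * 100
= 28.1 / 20.1 * 100
= 139.8%

139.8%


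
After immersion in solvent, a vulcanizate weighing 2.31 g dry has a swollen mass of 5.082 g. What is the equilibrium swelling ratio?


Q = W_swollen / W_dry
Q = 5.082 / 2.31
Q = 2.2

Q = 2.2


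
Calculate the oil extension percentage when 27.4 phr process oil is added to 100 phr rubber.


Oil % = oil / (100 + oil) * 100
= 27.4 / (100 + 27.4) * 100
= 27.4 / 127.4 * 100
= 21.51%

21.51%


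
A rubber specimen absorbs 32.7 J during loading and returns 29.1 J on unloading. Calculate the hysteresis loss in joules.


Hysteresis loss = loading - unloading
= 32.7 - 29.1
= 3.6 J

3.6 J


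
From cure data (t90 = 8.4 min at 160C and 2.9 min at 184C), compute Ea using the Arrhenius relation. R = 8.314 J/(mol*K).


T1 = 433.15 K, T2 = 457.15 K
1/T1 - 1/T2 = 1.2120e-04
ln(t1/t2) = ln(8.4/2.9) = 1.0635
Ea = 8.314 * 1.0635 / 1.2120e-04 = 72952.7854 J/mol
Ea = 72.95 kJ/mol

72.95 kJ/mol


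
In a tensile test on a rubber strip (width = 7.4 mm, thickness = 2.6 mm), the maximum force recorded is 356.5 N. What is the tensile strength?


Area = width * thickness = 7.4 * 2.6 = 19.24 mm^2
TS = force / area = 356.5 / 19.24 = 18.53 MPa

18.53 MPa


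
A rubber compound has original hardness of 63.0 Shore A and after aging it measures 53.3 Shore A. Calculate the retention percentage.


Retention = aged / original * 100
= 53.3 / 63.0 * 100
= 84.6%

84.6%


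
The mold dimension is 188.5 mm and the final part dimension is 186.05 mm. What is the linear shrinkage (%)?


Shrinkage = (mold - part) / mold * 100
= (188.5 - 186.05) / 188.5 * 100
= 2.45 / 188.5 * 100
= 1.3%

1.3%


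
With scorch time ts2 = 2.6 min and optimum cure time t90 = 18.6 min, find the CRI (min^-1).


CRI = 100 / (t90 - ts2)
= 100 / (18.6 - 2.6)
= 100 / 16.0
= 6.25 min^-1

6.25 min^-1


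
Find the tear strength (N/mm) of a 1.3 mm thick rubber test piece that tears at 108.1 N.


Tear strength = force / thickness
= 108.1 / 1.3
= 83.15 N/mm

83.15 N/mm


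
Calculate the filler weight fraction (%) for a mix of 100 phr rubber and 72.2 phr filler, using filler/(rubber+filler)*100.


Filler % = filler / (rubber + filler) * 100
= 72.2 / (100 + 72.2) * 100
= 72.2 / 172.2 * 100
= 41.93%

41.93%


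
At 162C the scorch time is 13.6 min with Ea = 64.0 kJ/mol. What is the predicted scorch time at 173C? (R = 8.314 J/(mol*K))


Convert temperatures: T1 = 162 + 273.15 = 435.15 K, T2 = 173 + 273.15 = 446.15 K
ts2_new = 13.6 * exp(64000 / 8.314 * (1/446.15 - 1/435.15))
1/T2 - 1/T1 = -5.6660e-05
ts2_new = 8.79 min

8.79 min


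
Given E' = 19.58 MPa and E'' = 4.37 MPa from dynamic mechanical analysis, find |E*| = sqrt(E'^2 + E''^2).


|E*| = sqrt(E'^2 + E''^2)
= sqrt(19.58^2 + 4.37^2)
= sqrt(383.3764 + 19.0969)
= 20.062 MPa

20.062 MPa


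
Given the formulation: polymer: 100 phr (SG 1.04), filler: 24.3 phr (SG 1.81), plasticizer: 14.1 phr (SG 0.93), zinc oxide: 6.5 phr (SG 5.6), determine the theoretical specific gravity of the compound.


Sum of weights = 144.9
Volume contributions:
  polymer: 100/1.04 = 96.1538
  filler: 24.3/1.81 = 13.4254
  plasticizer: 14.1/0.93 = 15.1613
  zinc oxide: 6.5/5.6 = 1.1607
Sum of volumes = 125.9013
SG = 144.9 / 125.9013 = 1.151

SG = 1.151


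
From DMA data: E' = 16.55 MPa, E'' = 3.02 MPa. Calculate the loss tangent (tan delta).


tan delta = E'' / E'
= 3.02 / 16.55
= 0.1825

tan delta = 0.1825


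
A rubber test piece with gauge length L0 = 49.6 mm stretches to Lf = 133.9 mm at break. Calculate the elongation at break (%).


Elongation = (Lf - L0) / L0 * 100
= (133.9 - 49.6) / 49.6 * 100
= 84.3 / 49.6 * 100
= 170.0%

170.0%


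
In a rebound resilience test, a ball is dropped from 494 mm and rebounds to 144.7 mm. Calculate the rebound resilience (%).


Resilience = h_rebound / h_drop * 100
= 144.7 / 494 * 100
= 29.3%

29.3%


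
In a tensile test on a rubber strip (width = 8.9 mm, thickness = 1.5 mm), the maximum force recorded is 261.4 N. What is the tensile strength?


Area = width * thickness = 8.9 * 1.5 = 13.35 mm^2
TS = force / area = 261.4 / 13.35 = 19.58 MPa

19.58 MPa


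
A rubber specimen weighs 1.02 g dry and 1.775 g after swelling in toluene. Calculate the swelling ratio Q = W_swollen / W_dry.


Q = W_swollen / W_dry
Q = 1.775 / 1.02
Q = 1.74

Q = 1.74


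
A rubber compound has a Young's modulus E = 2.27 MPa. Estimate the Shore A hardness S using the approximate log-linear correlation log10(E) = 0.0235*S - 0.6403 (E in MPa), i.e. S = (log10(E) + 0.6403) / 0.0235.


log10(E) = 0.0235*S - 0.6403  =>  S = (log10(E) + 0.6403) / 0.0235
log10(2.27) = 0.356026
S = (0.356026 + 0.6403) / 0.0235 = 0.996326 / 0.0235
S = 42.4

Shore A = 42.4


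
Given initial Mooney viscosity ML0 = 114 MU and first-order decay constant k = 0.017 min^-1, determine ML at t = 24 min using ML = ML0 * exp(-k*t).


ML = ML0 * exp(-k * t)
ML = 114 * exp(-0.017 * 24)
ML = 114 * 0.6650
ML = 75.81 MU

75.81 MU


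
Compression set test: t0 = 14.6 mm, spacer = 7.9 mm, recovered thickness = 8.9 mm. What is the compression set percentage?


CS = (t0 - recovered) / (t0 - ts) * 100
= (14.6 - 8.9) / (14.6 - 7.9) * 100
= 5.7 / 6.7 * 100
= 85.1%

85.1%


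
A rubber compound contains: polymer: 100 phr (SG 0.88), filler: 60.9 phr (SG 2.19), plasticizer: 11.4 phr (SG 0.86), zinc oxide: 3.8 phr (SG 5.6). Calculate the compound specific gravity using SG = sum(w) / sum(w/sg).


Sum of weights = 176.1
Volume contributions:
  polymer: 100/0.88 = 113.6364
  filler: 60.9/2.19 = 27.8082
  plasticizer: 11.4/0.86 = 13.2558
  zinc oxide: 3.8/5.6 = 0.6786
Sum of volumes = 155.3790
SG = 176.1 / 155.3790 = 1.133

SG = 1.133


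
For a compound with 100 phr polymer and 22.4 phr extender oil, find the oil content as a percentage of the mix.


Oil % = oil / (100 + oil) * 100
= 22.4 / (100 + 22.4) * 100
= 22.4 / 122.4 * 100
= 18.3%

18.3%


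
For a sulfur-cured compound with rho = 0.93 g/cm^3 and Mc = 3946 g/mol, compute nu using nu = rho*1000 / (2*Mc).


nu = rho * 1000 / (2 * Mc)
nu = 0.93 * 1000 / (2 * 3946)
nu = 930.0 / 7892
nu = 0.1178 mol/L

0.1178 mol/L


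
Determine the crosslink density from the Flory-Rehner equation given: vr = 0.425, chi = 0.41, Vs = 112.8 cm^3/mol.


ln(1 - vr) = ln(1 - 0.425) = -0.5534
Numerator = -((-0.5534) + 0.425 + 0.41 * 0.425^2) = 0.0543
Denominator = 112.8 * (0.425^(1/3) - 0.425/2) = 60.8384
nu = 0.0543 / 60.8384 = 8.9301e-04 mol/cm^3

8.9301e-04 mol/cm^3


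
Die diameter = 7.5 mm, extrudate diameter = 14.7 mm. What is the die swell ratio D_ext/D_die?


Die swell ratio = D_extrudate / D_die
= 14.7 / 7.5
= 1.96

Die swell = 1.96


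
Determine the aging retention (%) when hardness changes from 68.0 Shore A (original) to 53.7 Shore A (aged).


Retention = aged / original * 100
= 53.7 / 68.0 * 100
= 79.0%

79.0%


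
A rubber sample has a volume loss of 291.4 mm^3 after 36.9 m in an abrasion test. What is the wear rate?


Rate = volume_loss / distance
= 291.4 / 36.9
= 7.897 mm^3/m

7.897 mm^3/m


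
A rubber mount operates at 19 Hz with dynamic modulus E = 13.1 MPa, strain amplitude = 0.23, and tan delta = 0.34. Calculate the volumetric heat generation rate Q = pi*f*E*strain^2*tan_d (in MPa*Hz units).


Q = pi * f * E * strain^2 * tan_d
= pi * 19 * 13.1 * 0.23^2 * 0.34
= pi * 19 * 13.1 * 0.0529 * 0.34
= 14.0640

Q = 14.0640


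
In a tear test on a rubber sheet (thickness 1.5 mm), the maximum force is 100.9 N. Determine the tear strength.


Tear strength = force / thickness
= 100.9 / 1.5
= 67.27 N/mm

67.27 N/mm


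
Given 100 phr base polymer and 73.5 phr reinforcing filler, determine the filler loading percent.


Filler % = filler / (rubber + filler) * 100
= 73.5 / (100 + 73.5) * 100
= 73.5 / 173.5 * 100
= 42.36%

42.36%


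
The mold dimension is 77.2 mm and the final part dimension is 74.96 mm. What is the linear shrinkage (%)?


Shrinkage = (mold - part) / mold * 100
= (77.2 - 74.96) / 77.2 * 100
= 2.24 / 77.2 * 100
= 2.9%

2.9%


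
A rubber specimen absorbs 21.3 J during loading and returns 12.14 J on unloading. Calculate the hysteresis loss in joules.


Hysteresis loss = loading - unloading
= 21.3 - 12.14
= 9.16 J

9.16 J


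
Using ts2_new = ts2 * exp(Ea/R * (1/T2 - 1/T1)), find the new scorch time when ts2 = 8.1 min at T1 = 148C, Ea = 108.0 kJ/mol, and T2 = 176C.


Convert temperatures: T1 = 148 + 273.15 = 421.15 K, T2 = 176 + 273.15 = 449.15 K
ts2_new = 8.1 * exp(108000 / 8.314 * (1/449.15 - 1/421.15))
1/T2 - 1/T1 = -1.4802e-04
ts2_new = 1.18 min

1.18 min


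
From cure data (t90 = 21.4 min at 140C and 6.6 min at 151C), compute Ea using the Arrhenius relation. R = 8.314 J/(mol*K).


T1 = 413.15 K, T2 = 424.15 K
1/T1 - 1/T2 = 6.2772e-05
ln(t1/t2) = ln(21.4/6.6) = 1.1763
Ea = 8.314 * 1.1763 / 6.2772e-05 = 155801.0982 J/mol
Ea = 155.8 kJ/mol

155.8 kJ/mol


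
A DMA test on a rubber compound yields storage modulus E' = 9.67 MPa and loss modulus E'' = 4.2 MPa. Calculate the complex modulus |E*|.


|E*| = sqrt(E'^2 + E''^2)
= sqrt(9.67^2 + 4.2^2)
= sqrt(93.5089 + 17.6400)
= 10.543 MPa

10.543 MPa


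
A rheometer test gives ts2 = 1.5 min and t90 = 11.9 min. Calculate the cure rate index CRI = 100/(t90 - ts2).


CRI = 100 / (t90 - ts2)
= 100 / (11.9 - 1.5)
= 100 / 10.4
= 9.62 min^-1

9.62 min^-1


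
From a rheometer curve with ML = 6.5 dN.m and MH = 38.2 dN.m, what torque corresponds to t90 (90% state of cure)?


M90 = ML + 0.9 * (MH - ML)
M90 = 6.5 + 0.9 * (38.2 - 6.5)
M90 = 6.5 + 0.9 * 31.7
M90 = 35.03 dN.m

35.03 dN.m


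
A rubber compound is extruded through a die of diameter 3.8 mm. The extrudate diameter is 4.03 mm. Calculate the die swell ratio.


Die swell ratio = D_extrudate / D_die
= 4.03 / 3.8
= 1.061

Die swell = 1.061


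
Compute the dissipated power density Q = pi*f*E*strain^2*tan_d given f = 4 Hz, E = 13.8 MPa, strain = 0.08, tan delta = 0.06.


Q = pi * f * E * strain^2 * tan_d
= pi * 4 * 13.8 * 0.08^2 * 0.06
= pi * 4 * 13.8 * 0.0064 * 0.06
= 0.0666

Q = 0.0666


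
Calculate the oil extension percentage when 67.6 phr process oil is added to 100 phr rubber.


Oil % = oil / (100 + oil) * 100
= 67.6 / (100 + 67.6) * 100
= 67.6 / 167.6 * 100
= 40.33%

40.33%


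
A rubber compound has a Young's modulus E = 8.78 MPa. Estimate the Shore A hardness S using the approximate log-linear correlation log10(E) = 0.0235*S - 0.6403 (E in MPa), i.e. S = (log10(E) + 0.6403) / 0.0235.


log10(E) = 0.0235*S - 0.6403  =>  S = (log10(E) + 0.6403) / 0.0235
log10(8.78) = 0.943495
S = (0.943495 + 0.6403) / 0.0235 = 1.583795 / 0.0235
S = 67.4

Shore A = 67.4


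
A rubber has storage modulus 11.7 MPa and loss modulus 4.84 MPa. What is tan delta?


tan delta = E'' / E'
= 4.84 / 11.7
= 0.4137

tan delta = 0.4137


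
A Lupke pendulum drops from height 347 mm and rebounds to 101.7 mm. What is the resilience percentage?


Resilience = h_rebound / h_drop * 100
= 101.7 / 347 * 100
= 29.3%

29.3%


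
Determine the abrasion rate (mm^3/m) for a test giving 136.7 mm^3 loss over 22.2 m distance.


Rate = volume_loss / distance
= 136.7 / 22.2
= 6.158 mm^3/m

6.158 mm^3/m


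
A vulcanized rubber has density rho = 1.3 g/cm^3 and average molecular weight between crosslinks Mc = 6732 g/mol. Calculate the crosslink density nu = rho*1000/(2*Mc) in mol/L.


nu = rho * 1000 / (2 * Mc)
nu = 1.3 * 1000 / (2 * 6732)
nu = 1300.0 / 13464
nu = 0.0966 mol/L

0.0966 mol/L


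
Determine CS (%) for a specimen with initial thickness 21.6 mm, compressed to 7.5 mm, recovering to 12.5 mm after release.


CS = (t0 - recovered) / (t0 - ts) * 100
= (21.6 - 12.5) / (21.6 - 7.5) * 100
= 9.1 / 14.1 * 100
= 64.5%

64.5%


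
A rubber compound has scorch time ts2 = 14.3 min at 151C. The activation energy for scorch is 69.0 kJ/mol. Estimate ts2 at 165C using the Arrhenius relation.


Convert temperatures: T1 = 151 + 273.15 = 424.15 K, T2 = 165 + 273.15 = 438.15 K
ts2_new = 14.3 * exp(69000 / 8.314 * (1/438.15 - 1/424.15))
1/T2 - 1/T1 = -7.5333e-05
ts2_new = 7.65 min

7.65 min


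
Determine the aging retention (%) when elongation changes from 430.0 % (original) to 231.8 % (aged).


Retention = aged / original * 100
= 231.8 / 430.0 * 100
= 53.9%

53.9%


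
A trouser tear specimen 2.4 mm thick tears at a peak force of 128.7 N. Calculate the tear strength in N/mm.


Tear strength = force / thickness
= 128.7 / 2.4
= 53.62 N/mm

53.62 N/mm


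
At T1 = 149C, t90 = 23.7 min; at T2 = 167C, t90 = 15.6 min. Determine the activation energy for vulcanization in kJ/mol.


T1 = 422.15 K, T2 = 440.15 K
1/T1 - 1/T2 = 9.6874e-05
ln(t1/t2) = ln(23.7/15.6) = 0.4182
Ea = 8.314 * 0.4182 / 9.6874e-05 = 35891.6427 J/mol
Ea = 35.89 kJ/mol

35.89 kJ/mol


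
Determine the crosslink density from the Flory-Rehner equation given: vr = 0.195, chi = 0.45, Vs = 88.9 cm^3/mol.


ln(1 - vr) = ln(1 - 0.195) = -0.2169
Numerator = -((-0.2169) + 0.195 + 0.45 * 0.195^2) = 0.0048
Denominator = 88.9 * (0.195^(1/3) - 0.195/2) = 42.8844
nu = 0.0048 / 42.8844 = 1.1197e-04 mol/cm^3

1.1197e-04 mol/cm^3


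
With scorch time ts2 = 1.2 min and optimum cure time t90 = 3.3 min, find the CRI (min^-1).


CRI = 100 / (t90 - ts2)
= 100 / (3.3 - 1.2)
= 100 / 2.1
= 47.62 min^-1

47.62 min^-1


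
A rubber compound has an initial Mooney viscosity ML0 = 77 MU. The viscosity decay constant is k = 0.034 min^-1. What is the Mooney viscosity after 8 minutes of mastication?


ML = ML0 * exp(-k * t)
ML = 77 * exp(-0.034 * 8)
ML = 77 * 0.7619
ML = 58.66 MU

58.66 MU


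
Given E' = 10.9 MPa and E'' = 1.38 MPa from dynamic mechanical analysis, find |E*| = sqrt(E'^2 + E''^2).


|E*| = sqrt(E'^2 + E''^2)
= sqrt(10.9^2 + 1.38^2)
= sqrt(118.8100 + 1.9044)
= 10.987 MPa

10.987 MPa


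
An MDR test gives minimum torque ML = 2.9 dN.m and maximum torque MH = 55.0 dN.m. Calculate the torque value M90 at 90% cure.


M90 = ML + 0.9 * (MH - ML)
M90 = 2.9 + 0.9 * (55.0 - 2.9)
M90 = 2.9 + 0.9 * 52.1
M90 = 49.79 dN.m

49.79 dN.m


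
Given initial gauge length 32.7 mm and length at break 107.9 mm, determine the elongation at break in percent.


Elongation = (Lf - L0) / L0 * 100
= (107.9 - 32.7) / 32.7 * 100
= 75.2 / 32.7 * 100
= 230.0%

230.0%


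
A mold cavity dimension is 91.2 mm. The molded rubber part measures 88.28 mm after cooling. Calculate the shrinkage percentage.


Shrinkage = (mold - part) / mold * 100
= (91.2 - 88.28) / 91.2 * 100
= 2.92 / 91.2 * 100
= 3.2%

3.2%


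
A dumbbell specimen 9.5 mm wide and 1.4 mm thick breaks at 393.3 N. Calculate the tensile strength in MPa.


Area = width * thickness = 9.5 * 1.4 = 13.3 mm^2
TS = force / area = 393.3 / 13.3 = 29.57 MPa

29.57 MPa


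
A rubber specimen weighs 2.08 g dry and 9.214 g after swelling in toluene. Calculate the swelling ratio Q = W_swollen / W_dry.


Q = W_swollen / W_dry
Q = 9.214 / 2.08
Q = 4.43

Q = 4.43


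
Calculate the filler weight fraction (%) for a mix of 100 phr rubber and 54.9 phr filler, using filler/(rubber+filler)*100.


Filler % = filler / (rubber + filler) * 100
= 54.9 / (100 + 54.9) * 100
= 54.9 / 154.9 * 100
= 35.44%

35.44%


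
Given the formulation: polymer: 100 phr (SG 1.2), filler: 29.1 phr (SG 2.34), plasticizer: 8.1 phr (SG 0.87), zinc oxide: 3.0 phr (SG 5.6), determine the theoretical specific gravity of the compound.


Sum of weights = 140.2
Volume contributions:
  polymer: 100/1.2 = 83.3333
  filler: 29.1/2.34 = 12.4359
  plasticizer: 8.1/0.87 = 9.3103
  zinc oxide: 3.0/5.6 = 0.5357
Sum of volumes = 105.6153
SG = 140.2 / 105.6153 = 1.327

SG = 1.327


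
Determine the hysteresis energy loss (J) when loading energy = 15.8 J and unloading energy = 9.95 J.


Hysteresis loss = loading - unloading
= 15.8 - 9.95
= 5.85 J

5.85 J


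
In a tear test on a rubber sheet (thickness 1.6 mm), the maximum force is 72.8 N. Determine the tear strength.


Tear strength = force / thickness
= 72.8 / 1.6
= 45.5 N/mm

45.5 N/mm


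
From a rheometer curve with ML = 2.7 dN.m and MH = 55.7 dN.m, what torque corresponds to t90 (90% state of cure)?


M90 = ML + 0.9 * (MH - ML)
M90 = 2.7 + 0.9 * (55.7 - 2.7)
M90 = 2.7 + 0.9 * 53.0
M90 = 50.4 dN.m

50.4 dN.m


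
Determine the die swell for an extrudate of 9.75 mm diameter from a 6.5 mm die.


Die swell ratio = D_extrudate / D_die
= 9.75 / 6.5
= 1.5

Die swell = 1.5


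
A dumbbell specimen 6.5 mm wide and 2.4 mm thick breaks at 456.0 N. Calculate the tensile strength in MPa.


Area = width * thickness = 6.5 * 2.4 = 15.6 mm^2
TS = force / area = 456.0 / 15.6 = 29.23 MPa

29.23 MPa


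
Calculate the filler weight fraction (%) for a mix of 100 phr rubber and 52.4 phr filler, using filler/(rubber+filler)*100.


Filler % = filler / (rubber + filler) * 100
= 52.4 / (100 + 52.4) * 100
= 52.4 / 152.4 * 100
= 34.38%

34.38%


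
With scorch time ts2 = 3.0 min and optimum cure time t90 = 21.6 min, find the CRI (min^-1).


CRI = 100 / (t90 - ts2)
= 100 / (21.6 - 3.0)
= 100 / 18.6
= 5.38 min^-1

5.38 min^-1


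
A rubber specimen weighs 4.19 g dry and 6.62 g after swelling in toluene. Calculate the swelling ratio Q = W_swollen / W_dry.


Q = W_swollen / W_dry
Q = 6.62 / 4.19
Q = 1.58

Q = 1.58


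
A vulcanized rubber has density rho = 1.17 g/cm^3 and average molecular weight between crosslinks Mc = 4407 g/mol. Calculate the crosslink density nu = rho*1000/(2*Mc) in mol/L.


nu = rho * 1000 / (2 * Mc)
nu = 1.17 * 1000 / (2 * 4407)
nu = 1170.0 / 8814
nu = 0.1327 mol/L

0.1327 mol/L


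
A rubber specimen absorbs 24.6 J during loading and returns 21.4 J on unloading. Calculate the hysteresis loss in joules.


Hysteresis loss = loading - unloading
= 24.6 - 21.4
= 3.2 J

3.2 J


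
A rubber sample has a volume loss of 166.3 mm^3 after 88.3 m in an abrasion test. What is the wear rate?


Rate = volume_loss / distance
= 166.3 / 88.3
= 1.883 mm^3/m

1.883 mm^3/m


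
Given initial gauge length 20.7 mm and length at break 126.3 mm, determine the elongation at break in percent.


Elongation = (Lf - L0) / L0 * 100
= (126.3 - 20.7) / 20.7 * 100
= 105.6 / 20.7 * 100
= 510.1%

510.1%


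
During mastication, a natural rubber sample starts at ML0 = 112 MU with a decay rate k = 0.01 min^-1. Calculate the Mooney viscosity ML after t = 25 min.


ML = ML0 * exp(-k * t)
ML = 112 * exp(-0.01 * 25)
ML = 112 * 0.7788
ML = 87.23 MU

87.23 MU


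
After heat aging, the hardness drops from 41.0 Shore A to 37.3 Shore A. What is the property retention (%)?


Retention = aged / original * 100
= 37.3 / 41.0 * 100
= 91.0%

91.0%


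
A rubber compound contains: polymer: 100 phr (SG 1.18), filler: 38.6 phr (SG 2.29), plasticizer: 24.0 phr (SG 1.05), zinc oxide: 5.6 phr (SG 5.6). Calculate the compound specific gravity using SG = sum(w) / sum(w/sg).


Sum of weights = 168.2
Volume contributions:
  polymer: 100/1.18 = 84.7458
  filler: 38.6/2.29 = 16.8559
  plasticizer: 24.0/1.05 = 22.8571
  zinc oxide: 5.6/5.6 = 1.0000
Sum of volumes = 125.4588
SG = 168.2 / 125.4588 = 1.341

SG = 1.341


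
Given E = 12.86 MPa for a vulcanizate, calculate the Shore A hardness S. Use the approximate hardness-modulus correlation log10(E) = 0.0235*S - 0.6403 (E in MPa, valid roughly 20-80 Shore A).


log10(E) = 0.0235*S - 0.6403  =>  S = (log10(E) + 0.6403) / 0.0235
log10(12.86) = 1.109241
S = (1.109241 + 0.6403) / 0.0235 = 1.749541 / 0.0235
S = 74.4

Shore A = 74.4


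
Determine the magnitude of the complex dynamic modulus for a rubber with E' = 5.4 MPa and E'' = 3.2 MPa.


|E*| = sqrt(E'^2 + E''^2)
= sqrt(5.4^2 + 3.2^2)
= sqrt(29.1600 + 10.2400)
= 6.277 MPa

6.277 MPa


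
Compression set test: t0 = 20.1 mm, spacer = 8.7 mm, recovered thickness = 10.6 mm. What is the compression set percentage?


CS = (t0 - recovered) / (t0 - ts) * 100
= (20.1 - 10.6) / (20.1 - 8.7) * 100
= 9.5 / 11.4 * 100
= 83.3%

83.3%


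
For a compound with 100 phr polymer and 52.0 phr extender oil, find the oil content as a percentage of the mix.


Oil % = oil / (100 + oil) * 100
= 52.0 / (100 + 52.0) * 100
= 52.0 / 152.0 * 100
= 34.21%

34.21%


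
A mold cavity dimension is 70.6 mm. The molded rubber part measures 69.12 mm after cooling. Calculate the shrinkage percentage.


Shrinkage = (mold - part) / mold * 100
= (70.6 - 69.12) / 70.6 * 100
= 1.48 / 70.6 * 100
= 2.1%

2.1%


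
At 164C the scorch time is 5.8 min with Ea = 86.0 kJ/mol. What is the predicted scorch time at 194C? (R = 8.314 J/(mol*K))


Convert temperatures: T1 = 164 + 273.15 = 437.15 K, T2 = 194 + 273.15 = 467.15 K
ts2_new = 5.8 * exp(86000 / 8.314 * (1/467.15 - 1/437.15))
1/T2 - 1/T1 = -1.4690e-04
ts2_new = 1.27 min

1.27 min


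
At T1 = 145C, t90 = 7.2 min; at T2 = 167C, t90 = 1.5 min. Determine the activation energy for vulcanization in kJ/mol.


T1 = 418.15 K, T2 = 440.15 K
1/T1 - 1/T2 = 1.1953e-04
ln(t1/t2) = ln(7.2/1.5) = 1.5686
Ea = 8.314 * 1.5686 / 1.1953e-04 = 109103.0181 J/mol
Ea = 109.1 kJ/mol

109.1 kJ/mol


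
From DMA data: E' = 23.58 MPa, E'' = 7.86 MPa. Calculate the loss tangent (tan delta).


tan delta = E'' / E'
= 7.86 / 23.58
= 0.3333

tan delta = 0.3333


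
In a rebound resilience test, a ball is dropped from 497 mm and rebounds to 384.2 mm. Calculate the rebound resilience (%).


Resilience = h_rebound / h_drop * 100
= 384.2 / 497 * 100
= 77.3%

77.3%


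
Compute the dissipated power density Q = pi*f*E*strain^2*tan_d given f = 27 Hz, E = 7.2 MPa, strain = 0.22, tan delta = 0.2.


Q = pi * f * E * strain^2 * tan_d
= pi * 27 * 7.2 * 0.22^2 * 0.2
= pi * 27 * 7.2 * 0.0484 * 0.2
= 5.9118

Q = 5.9118


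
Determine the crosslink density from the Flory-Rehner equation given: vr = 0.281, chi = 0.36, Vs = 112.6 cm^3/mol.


ln(1 - vr) = ln(1 - 0.281) = -0.3299
Numerator = -((-0.3299) + 0.281 + 0.36 * 0.281^2) = 0.0205
Denominator = 112.6 * (0.281^(1/3) - 0.281/2) = 57.9317
nu = 0.0205 / 57.9317 = 3.5331e-04 mol/cm^3

3.5331e-04 mol/cm^3


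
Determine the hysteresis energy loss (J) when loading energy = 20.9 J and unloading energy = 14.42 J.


Hysteresis loss = loading - unloading
= 20.9 - 14.42
= 6.48 J

6.48 J


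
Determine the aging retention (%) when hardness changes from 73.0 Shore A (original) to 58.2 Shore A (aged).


Retention = aged / original * 100
= 58.2 / 73.0 * 100
= 79.7%

79.7%


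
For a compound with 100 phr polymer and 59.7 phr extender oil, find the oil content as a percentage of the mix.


Oil % = oil / (100 + oil) * 100
= 59.7 / (100 + 59.7) * 100
= 59.7 / 159.7 * 100
= 37.38%

37.38%


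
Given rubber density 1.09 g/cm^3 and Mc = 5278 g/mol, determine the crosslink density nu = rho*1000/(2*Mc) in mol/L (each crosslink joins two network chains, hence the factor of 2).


nu = rho * 1000 / (2 * Mc)
nu = 1.09 * 1000 / (2 * 5278)
nu = 1090.0 / 10556
nu = 0.1033 mol/L

0.1033 mol/L


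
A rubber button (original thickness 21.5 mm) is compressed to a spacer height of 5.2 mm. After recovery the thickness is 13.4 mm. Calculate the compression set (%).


CS = (t0 - recovered) / (t0 - ts) * 100
= (21.5 - 13.4) / (21.5 - 5.2) * 100
= 8.1 / 16.3 * 100
= 49.7%

49.7%


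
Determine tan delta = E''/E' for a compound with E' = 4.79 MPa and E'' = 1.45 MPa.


tan delta = E'' / E'
= 1.45 / 4.79
= 0.3027

tan delta = 0.3027


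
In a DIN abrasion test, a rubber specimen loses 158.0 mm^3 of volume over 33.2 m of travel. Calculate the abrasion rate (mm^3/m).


Rate = volume_loss / distance
= 158.0 / 33.2
= 4.759 mm^3/m

4.759 mm^3/m


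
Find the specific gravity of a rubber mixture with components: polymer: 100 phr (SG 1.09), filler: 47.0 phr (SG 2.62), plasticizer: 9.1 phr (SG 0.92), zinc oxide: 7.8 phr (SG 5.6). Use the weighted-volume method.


Sum of weights = 163.9
Volume contributions:
  polymer: 100/1.09 = 91.7431
  filler: 47.0/2.62 = 17.9389
  plasticizer: 9.1/0.92 = 9.8913
  zinc oxide: 7.8/5.6 = 1.3929
Sum of volumes = 120.9662
SG = 163.9 / 120.9662 = 1.355

SG = 1.355


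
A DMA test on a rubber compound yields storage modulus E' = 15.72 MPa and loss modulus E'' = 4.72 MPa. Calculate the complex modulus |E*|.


|E*| = sqrt(E'^2 + E''^2)
= sqrt(15.72^2 + 4.72^2)
= sqrt(247.1184 + 22.2784)
= 16.413 MPa

16.413 MPa


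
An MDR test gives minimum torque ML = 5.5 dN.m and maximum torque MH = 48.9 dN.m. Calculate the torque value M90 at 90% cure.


M90 = ML + 0.9 * (MH - ML)
M90 = 5.5 + 0.9 * (48.9 - 5.5)
M90 = 5.5 + 0.9 * 43.4
M90 = 44.56 dN.m

44.56 dN.m
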